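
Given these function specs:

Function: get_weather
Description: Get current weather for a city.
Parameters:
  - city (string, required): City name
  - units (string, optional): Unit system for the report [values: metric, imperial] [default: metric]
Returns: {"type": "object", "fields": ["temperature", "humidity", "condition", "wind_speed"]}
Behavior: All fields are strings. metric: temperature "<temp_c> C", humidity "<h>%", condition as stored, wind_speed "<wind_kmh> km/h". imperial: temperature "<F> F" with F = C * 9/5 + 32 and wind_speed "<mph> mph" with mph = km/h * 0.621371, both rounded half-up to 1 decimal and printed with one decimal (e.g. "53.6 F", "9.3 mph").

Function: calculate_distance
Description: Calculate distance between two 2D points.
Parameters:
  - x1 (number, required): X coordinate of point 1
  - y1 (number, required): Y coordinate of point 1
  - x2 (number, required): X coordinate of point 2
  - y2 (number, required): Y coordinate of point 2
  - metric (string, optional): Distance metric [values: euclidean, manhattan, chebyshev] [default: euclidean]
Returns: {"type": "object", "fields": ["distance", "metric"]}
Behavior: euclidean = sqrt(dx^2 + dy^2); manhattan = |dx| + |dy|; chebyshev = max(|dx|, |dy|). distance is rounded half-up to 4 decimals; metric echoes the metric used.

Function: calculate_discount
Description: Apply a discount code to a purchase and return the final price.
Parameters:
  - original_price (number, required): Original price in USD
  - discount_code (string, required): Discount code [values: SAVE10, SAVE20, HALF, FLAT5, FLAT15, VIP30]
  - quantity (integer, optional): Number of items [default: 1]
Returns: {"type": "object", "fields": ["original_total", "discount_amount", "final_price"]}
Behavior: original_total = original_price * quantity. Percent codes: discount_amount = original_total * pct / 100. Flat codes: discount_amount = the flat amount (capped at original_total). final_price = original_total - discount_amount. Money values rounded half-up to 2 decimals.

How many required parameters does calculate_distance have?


Parameters of calculate_distance: x1 (required), y1 (required), x2 (required), y2 (required), metric (optional)
Required count:
4


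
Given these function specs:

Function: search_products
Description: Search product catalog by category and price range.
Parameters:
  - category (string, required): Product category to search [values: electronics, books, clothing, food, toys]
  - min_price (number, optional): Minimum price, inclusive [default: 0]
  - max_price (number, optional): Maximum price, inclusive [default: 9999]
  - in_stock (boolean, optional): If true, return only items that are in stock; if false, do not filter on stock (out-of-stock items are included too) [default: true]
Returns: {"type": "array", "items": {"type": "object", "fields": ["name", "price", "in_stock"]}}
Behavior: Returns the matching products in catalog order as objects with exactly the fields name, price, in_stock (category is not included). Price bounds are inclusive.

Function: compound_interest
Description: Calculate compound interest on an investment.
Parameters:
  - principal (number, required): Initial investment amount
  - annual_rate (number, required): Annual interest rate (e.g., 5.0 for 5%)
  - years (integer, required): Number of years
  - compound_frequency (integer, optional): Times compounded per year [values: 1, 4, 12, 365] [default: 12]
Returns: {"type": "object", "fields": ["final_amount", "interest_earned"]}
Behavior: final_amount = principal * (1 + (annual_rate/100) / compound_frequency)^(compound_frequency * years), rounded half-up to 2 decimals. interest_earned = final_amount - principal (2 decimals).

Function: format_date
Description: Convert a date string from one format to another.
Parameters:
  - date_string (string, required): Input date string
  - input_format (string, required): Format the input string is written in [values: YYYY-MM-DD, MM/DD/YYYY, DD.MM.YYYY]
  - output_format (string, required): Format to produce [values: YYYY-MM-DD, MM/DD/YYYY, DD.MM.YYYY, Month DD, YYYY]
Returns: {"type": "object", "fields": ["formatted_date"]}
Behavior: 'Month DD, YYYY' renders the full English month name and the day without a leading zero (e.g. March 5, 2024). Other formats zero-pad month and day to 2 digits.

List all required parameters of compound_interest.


Parameters of compound_interest and their required/optional flag:
  principal: required
  annual_rate: required
  years: required
  compound_frequency: optional
annual_rate, principal, years


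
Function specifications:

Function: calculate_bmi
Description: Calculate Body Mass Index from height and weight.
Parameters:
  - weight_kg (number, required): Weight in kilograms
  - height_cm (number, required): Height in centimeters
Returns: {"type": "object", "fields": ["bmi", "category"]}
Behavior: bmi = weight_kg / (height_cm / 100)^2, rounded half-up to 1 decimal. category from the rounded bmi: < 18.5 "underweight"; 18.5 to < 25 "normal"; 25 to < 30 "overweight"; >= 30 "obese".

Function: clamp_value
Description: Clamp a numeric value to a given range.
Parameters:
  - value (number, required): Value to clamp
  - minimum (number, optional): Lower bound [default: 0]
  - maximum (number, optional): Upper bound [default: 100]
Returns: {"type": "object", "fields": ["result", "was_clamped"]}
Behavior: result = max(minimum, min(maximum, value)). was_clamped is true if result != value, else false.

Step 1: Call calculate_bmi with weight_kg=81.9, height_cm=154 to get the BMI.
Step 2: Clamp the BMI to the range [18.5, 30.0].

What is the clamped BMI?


Step 1: calculate_bmi(weight_kg=81.9, height_cm=154)
  height_m = 154 / 100 = 1.54
  bmi = 81.9 / 1.54^2 = 81.9 / 2.3716 = 34.533648 -> 34.5
  34.5 >= 30 -> obese
  -> bmi = 34.5
Step 2: clamp_value(value=34.5, minimum=18.5, maximum=30.0)
  result = max(18.5, min(30.0, 34.5)) = max(18.5, 30.0) = 30.0
  was_clamped = (30.0 != 34.5) = true
  -> result = 30.0
30.0


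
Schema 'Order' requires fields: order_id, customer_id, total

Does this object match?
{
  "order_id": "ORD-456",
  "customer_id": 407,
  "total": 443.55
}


Checking required fields... All present.
Valid - all required fields present


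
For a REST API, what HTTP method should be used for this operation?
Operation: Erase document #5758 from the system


GET = read, POST = create, PUT = update/replace, DELETE = remove
This operation is a removal.
DELETE


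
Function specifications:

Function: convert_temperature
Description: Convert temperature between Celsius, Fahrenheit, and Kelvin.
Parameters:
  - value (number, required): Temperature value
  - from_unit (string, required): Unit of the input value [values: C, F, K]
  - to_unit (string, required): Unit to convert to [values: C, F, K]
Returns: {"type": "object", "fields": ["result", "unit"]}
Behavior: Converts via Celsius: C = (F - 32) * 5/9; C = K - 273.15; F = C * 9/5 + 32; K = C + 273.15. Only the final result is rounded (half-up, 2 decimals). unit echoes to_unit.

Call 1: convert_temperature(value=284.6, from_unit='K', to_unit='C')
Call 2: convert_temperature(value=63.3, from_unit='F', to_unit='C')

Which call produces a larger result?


Call 1:
  To C: 284.6 - 273.15 = 11.45
  Target is C: 11.45
  Round to 2 decimals: 11.45
  -> 11.45 C
Call 2:
  To C: (63.3 - 32) * 5/9 = 17.388889
  Target is C: 17.388889
  Round to 2 decimals: 17.39
  -> 17.39 C
Call 2 (17.39 C)


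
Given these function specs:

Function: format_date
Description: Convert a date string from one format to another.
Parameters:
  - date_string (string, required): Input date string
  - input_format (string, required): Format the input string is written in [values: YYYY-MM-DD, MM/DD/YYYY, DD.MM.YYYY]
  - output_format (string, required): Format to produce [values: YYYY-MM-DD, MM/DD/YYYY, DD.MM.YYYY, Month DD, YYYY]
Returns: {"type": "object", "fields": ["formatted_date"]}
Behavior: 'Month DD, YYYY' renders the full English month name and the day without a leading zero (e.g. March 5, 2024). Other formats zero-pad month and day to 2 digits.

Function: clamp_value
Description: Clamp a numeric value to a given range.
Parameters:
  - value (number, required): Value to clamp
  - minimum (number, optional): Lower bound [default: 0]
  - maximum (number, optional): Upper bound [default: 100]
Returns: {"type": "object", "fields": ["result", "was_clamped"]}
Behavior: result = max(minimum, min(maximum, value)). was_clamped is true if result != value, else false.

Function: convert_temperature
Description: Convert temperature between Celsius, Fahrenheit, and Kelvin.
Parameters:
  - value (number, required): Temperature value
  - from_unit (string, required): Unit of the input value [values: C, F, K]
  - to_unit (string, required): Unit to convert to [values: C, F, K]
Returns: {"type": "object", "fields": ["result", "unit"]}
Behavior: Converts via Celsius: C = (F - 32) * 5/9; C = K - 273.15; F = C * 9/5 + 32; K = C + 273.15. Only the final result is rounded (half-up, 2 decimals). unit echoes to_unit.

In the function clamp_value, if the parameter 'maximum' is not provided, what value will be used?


The clamp_value spec declares:
  - maximum (number, optional): Upper bound [default: 100]
Default:
100


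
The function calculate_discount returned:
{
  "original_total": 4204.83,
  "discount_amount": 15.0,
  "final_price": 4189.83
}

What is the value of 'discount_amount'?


15.0


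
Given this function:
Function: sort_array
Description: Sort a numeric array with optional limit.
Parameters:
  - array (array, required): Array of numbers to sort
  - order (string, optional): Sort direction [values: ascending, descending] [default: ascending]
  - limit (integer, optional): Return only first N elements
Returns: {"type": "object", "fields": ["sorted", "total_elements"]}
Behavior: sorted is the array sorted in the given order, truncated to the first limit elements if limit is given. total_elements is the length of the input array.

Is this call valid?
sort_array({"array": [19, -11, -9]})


Checking all required parameters present and types match... All valid.
Valid


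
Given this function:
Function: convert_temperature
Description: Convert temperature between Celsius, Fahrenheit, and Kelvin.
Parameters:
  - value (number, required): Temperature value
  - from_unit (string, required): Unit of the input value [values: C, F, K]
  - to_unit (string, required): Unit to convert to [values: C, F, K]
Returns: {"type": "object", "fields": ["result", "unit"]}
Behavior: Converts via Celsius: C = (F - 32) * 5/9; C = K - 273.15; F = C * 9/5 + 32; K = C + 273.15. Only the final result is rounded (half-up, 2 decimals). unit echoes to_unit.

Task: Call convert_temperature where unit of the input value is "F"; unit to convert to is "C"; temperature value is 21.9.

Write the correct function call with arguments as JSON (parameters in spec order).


Mapping each described value to its parameter name:
  'Unit of the input value' -> from_unit = "F"
  'Unit to convert to' -> to_unit = "C"
  'Temperature value' -> value = 21.9
convert_temperature({"value": 21.9, "from_unit": "F", "to_unit": "C"})


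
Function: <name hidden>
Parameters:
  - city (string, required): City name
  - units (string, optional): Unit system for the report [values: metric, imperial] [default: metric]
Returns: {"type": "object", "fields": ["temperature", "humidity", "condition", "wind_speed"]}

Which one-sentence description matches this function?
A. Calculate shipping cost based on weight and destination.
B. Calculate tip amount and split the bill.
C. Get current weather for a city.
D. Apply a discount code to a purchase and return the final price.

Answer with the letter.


Parameters city, units and return ["temperature", "humidity", "condition", "wind_speed"] fit: Get current weather for a city.
C


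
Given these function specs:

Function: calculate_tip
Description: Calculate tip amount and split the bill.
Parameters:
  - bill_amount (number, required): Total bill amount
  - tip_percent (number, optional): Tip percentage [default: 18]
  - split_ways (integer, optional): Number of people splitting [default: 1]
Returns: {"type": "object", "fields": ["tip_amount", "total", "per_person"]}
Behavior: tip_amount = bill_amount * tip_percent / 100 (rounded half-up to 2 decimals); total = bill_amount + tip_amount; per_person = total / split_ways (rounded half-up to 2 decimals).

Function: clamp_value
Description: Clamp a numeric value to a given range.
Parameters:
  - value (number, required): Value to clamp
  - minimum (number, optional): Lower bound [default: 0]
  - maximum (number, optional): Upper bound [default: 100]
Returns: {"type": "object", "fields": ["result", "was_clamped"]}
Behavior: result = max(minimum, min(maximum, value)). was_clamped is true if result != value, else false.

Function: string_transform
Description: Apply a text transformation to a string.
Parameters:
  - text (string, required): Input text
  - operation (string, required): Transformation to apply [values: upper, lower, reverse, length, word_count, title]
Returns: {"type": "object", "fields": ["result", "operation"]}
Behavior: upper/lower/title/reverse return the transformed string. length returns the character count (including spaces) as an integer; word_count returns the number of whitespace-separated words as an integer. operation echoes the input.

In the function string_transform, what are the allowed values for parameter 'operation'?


The string_transform spec declares:
  - operation (string, required): Transformation to apply [values: upper, lower, reverse, length, word_count, title]
Allowed values:
upper, lower, reverse, length, word_count, title


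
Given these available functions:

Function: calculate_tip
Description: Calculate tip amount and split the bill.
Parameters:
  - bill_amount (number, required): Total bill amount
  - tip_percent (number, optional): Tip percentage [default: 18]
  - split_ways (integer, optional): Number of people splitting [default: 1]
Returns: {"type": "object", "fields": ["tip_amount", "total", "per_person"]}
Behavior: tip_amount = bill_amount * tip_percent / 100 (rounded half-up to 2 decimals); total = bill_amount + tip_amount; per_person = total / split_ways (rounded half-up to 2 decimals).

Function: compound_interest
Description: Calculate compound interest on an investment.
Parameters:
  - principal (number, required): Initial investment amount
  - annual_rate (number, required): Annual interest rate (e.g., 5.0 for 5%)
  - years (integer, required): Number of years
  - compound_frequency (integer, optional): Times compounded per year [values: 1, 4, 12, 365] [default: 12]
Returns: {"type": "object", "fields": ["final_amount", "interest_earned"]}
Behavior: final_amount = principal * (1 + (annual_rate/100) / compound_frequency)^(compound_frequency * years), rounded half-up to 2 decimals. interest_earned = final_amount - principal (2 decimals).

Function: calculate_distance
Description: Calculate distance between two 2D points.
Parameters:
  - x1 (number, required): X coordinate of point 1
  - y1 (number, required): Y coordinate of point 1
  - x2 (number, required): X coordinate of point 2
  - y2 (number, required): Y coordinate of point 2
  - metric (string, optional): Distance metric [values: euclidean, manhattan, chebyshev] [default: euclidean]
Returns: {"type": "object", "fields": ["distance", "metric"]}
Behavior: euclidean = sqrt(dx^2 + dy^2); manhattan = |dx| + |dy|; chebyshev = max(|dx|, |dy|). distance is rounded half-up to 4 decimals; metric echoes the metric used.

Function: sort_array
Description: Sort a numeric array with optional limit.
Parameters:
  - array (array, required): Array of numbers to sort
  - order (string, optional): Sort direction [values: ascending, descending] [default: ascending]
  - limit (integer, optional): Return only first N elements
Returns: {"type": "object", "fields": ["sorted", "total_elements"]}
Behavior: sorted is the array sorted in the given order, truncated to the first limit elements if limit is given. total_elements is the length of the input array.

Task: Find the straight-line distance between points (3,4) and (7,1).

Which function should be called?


The task needs a function whose description is: Calculate distance between two 2D points.
calculate_distance


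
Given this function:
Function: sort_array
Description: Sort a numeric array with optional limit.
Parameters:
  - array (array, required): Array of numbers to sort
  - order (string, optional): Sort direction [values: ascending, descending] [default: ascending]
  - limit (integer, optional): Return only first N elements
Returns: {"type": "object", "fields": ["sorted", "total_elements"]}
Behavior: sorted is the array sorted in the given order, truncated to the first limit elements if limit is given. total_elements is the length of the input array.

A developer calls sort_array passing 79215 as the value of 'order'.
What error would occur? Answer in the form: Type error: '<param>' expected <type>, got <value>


Spec: 'order' is declared as string; 79215 is an integer.
Type error: 'order' expected string, got 79215


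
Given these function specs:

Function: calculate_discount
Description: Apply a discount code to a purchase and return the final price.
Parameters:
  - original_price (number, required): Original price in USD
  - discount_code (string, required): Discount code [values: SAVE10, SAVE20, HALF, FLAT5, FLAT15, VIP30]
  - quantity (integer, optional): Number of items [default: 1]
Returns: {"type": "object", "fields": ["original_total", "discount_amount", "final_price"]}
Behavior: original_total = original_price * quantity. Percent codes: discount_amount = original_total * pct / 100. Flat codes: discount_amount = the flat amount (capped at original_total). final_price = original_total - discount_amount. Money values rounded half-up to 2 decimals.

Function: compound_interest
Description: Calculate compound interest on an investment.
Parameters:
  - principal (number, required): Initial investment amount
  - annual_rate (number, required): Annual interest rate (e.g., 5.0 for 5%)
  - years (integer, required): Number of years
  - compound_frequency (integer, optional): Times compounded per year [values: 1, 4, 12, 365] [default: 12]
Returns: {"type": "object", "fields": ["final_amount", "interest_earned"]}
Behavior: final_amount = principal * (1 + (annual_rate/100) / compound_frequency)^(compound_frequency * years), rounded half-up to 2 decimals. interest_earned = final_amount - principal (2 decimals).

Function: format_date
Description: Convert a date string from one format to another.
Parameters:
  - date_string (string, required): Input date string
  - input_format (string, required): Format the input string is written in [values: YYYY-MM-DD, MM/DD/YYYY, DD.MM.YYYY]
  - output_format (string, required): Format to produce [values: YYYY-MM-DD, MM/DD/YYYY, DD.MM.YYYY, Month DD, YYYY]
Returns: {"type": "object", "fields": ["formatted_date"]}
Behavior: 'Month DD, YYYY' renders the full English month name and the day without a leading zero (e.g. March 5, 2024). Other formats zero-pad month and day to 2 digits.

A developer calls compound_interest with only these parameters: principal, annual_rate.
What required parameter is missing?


Required parameters: principal, annual_rate, years
Provided: principal, annual_rate
Missing: years
years


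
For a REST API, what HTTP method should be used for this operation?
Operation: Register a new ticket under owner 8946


GET = read, POST = create, PUT = update/replace, DELETE = remove
This operation is a create.
POST


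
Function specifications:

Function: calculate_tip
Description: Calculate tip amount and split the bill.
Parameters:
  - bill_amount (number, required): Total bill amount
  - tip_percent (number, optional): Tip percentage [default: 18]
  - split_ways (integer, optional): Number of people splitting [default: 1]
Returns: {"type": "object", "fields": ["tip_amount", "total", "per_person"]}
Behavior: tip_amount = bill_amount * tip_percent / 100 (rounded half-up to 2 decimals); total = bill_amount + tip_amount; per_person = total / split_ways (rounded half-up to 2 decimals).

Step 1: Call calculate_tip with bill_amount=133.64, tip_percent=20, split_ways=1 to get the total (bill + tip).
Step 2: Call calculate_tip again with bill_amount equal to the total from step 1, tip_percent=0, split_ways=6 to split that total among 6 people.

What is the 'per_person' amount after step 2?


Step 1: calculate_tip(bill_amount=133.64, tip_percent=20, split_ways=1)
  tip_amount = 133.64 * 20/100 = 26.728 -> 26.73
  total = 133.64 + 26.73 = 160.37
  per_person = 160.37 / 1 = 160.37 -> 160.37
  -> total = 160.37
Step 2: calculate_tip(bill_amount=160.37, tip_percent=0, split_ways=6)
  tip_amount = 160.37 * 0/100 = 0 -> 0.00
  total = 160.37 + 0.00 = 160.37
  per_person = 160.37 / 6 = 26.728333 -> 26.73
  -> per_person = 26.73
$26.73


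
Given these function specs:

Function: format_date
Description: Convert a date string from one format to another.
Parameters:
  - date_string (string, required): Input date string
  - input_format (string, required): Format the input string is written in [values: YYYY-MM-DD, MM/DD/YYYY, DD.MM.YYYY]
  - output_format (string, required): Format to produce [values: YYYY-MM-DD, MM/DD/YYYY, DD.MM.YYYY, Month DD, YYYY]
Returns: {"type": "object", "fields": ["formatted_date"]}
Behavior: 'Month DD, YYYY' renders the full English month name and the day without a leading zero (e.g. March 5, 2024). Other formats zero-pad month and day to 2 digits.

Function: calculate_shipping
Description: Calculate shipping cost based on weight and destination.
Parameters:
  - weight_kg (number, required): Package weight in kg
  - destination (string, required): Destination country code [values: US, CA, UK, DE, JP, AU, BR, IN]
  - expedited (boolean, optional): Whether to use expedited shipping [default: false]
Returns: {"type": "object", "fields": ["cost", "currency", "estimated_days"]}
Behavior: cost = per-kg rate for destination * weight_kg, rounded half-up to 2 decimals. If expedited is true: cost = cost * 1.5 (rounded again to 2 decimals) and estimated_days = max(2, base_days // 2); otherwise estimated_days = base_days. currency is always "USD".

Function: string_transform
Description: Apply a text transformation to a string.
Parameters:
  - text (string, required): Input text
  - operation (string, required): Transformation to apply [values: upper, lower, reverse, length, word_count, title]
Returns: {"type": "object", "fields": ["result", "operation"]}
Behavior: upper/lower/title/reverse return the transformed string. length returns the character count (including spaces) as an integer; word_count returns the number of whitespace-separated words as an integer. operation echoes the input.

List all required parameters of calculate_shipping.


Parameters of calculate_shipping and their required/optional flag:
  weight_kg: required
  destination: required
  expedited: optional
destination, weight_kg


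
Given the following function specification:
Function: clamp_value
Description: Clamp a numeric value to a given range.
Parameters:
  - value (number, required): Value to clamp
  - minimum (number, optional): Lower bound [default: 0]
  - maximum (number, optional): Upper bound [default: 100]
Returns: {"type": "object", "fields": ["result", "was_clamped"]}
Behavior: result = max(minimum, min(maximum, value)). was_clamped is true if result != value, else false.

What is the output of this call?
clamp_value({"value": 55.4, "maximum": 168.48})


Defaults applied: minimum=0
result = max(0, min(168.48, 55.4)) = max(0, 55.4) = 55.4
was_clamped = (55.4 != 55.4) = false
Output:
{"result": 55.4, "was_clamped": false}


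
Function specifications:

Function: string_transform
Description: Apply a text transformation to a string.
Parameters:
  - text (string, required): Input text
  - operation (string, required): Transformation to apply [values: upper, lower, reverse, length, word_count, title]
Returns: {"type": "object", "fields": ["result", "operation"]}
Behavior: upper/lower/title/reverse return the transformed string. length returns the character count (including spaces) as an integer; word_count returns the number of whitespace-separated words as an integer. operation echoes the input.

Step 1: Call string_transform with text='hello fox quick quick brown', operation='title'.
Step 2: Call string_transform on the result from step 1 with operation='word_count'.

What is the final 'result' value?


Step 1: string_transform(text='hello fox quick quick brown', operation='title')
  -> result = 'Hello Fox Quick Quick Brown'
Step 2: string_transform(text='Hello Fox Quick Quick Brown', operation='word_count')
  words: Hello, Fox, Quick, Quick, Brown -> 5
  -> result = 5
5


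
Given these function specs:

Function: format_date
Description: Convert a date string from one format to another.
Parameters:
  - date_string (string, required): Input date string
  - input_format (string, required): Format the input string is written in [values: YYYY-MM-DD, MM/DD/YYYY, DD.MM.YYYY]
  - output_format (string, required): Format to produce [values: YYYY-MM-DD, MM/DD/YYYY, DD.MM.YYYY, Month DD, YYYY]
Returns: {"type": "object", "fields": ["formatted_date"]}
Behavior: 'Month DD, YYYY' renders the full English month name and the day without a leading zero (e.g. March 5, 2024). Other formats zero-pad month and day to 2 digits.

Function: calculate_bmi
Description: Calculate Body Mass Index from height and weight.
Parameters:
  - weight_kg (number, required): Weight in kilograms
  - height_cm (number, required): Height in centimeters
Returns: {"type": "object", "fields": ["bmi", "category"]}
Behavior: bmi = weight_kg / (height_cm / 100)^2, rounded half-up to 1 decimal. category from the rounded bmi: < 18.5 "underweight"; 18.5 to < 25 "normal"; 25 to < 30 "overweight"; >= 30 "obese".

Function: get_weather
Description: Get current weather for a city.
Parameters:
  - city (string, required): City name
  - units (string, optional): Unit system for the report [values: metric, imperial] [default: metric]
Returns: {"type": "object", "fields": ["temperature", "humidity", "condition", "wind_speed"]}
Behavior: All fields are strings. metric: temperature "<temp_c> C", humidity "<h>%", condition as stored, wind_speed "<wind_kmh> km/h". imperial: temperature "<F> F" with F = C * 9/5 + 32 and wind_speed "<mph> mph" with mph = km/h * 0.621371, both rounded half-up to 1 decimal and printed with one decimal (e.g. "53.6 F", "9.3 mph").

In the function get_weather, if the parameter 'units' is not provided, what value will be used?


The get_weather spec declares:
  - units (string, optional): Unit system for the report [values: metric, imperial] [default: metric]
Default:
metric


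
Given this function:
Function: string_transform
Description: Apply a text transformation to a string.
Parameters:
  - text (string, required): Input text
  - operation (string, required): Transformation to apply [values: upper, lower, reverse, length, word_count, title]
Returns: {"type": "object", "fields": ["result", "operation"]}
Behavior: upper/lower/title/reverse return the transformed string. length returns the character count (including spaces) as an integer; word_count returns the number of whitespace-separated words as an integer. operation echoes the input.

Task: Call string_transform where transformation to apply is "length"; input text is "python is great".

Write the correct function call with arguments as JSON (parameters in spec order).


Mapping each described value to its parameter name:
  'Transformation to apply' -> operation = "length"
  'Input text' -> text = "python is great"
string_transform({"text": "python is great", "operation": "length"})


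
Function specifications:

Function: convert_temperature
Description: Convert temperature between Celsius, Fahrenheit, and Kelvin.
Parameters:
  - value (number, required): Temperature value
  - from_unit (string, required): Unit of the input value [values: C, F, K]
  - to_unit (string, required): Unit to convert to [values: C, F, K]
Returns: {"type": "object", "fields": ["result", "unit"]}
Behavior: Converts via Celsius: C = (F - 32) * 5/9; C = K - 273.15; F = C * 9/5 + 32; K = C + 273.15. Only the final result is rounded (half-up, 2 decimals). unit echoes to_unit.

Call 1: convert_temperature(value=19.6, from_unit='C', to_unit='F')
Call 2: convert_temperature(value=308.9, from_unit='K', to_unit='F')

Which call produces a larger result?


Call 1:
  Input already in C: 19.6
  To F: 19.6 * 9/5 + 32 = 67.28
  Round to 2 decimals: 67.28
  -> 67.28 F
Call 2:
  To C: 308.9 - 273.15 = 35.75
  To F: 35.75 * 9/5 + 32 = 96.35
  Round to 2 decimals: 96.35
  -> 96.35 F
Call 2 (96.35 F)


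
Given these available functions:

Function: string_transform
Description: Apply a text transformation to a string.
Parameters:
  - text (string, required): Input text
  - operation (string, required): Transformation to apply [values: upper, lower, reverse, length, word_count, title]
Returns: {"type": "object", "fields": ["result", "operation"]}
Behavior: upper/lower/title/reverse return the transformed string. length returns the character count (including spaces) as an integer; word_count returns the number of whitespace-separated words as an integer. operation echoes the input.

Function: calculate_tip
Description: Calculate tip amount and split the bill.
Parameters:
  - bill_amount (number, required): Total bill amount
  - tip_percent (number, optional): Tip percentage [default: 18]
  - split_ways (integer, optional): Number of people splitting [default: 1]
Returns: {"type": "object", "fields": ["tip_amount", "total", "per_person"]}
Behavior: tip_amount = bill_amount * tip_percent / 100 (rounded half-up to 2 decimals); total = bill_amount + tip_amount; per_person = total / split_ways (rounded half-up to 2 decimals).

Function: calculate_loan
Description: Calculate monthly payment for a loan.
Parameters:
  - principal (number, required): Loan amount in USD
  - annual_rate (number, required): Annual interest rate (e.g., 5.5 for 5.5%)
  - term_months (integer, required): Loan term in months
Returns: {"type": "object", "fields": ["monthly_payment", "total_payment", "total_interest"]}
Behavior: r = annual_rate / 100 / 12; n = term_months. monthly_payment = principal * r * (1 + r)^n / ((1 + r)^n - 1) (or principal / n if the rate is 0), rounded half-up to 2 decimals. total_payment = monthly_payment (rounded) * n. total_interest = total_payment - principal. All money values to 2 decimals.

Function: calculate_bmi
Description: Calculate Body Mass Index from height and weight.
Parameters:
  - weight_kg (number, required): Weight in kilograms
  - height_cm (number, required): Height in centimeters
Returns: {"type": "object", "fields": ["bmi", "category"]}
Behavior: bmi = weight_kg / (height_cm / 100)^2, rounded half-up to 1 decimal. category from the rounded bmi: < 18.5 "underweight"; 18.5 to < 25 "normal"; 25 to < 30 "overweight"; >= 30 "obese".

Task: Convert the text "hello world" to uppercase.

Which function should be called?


The task needs a function whose description is: Apply a text transformation to a string.
string_transform


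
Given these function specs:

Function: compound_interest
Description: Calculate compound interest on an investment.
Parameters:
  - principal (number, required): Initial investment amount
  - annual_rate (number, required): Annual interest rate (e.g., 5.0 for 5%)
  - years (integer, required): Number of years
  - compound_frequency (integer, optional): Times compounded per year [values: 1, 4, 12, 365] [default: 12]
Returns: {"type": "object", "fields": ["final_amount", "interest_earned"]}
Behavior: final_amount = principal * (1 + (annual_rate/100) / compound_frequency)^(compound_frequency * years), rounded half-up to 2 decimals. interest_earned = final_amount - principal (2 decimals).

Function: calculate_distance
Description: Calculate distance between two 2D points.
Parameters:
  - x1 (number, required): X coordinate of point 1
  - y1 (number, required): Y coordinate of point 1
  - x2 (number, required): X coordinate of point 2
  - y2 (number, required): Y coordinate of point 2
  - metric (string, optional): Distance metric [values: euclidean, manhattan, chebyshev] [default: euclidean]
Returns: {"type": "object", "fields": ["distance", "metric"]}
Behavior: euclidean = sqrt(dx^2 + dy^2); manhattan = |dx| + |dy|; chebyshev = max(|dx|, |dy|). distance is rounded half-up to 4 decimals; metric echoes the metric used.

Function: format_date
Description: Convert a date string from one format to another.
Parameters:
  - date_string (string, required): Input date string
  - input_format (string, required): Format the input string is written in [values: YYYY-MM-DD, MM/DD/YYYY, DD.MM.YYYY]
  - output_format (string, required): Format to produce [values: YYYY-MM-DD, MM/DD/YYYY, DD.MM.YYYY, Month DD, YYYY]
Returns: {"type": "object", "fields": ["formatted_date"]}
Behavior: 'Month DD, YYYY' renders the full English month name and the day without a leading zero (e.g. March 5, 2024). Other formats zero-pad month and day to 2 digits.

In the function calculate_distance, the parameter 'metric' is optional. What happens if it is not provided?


The calculate_distance spec declares:
  - metric (string, optional): Distance metric [values: euclidean, manhattan, chebyshev] [default: euclidean]
It defaults to euclidean


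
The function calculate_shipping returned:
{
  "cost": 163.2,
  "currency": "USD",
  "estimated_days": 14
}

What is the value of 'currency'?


USD


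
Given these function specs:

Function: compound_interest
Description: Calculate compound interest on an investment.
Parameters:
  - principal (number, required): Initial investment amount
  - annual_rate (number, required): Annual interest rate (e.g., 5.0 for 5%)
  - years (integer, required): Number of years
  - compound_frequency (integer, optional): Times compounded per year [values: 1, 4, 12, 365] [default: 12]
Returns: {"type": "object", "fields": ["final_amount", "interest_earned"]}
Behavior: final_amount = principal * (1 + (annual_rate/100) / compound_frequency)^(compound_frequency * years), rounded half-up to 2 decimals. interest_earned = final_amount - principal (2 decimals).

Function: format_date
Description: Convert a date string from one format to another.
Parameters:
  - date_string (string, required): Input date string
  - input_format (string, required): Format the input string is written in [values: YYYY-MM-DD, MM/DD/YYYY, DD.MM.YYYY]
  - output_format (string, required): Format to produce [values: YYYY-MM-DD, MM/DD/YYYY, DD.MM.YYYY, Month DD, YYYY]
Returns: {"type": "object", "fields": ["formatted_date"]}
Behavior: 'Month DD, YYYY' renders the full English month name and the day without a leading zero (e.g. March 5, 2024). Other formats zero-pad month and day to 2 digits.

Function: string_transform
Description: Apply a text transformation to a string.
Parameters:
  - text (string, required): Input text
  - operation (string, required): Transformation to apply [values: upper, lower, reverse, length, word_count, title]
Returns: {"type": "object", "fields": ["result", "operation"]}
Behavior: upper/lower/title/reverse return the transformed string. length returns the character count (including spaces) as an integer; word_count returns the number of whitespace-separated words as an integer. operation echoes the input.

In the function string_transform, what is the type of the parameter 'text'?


The string_transform spec declares:
  - text (string, required): Input text
Type:
string


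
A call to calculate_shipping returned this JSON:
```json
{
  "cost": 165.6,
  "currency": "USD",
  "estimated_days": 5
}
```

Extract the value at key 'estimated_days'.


5


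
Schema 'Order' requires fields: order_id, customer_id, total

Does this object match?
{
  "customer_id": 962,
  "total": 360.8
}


Checking required fields...
Missing: order_id
Invalid - missing required field 'order_id'


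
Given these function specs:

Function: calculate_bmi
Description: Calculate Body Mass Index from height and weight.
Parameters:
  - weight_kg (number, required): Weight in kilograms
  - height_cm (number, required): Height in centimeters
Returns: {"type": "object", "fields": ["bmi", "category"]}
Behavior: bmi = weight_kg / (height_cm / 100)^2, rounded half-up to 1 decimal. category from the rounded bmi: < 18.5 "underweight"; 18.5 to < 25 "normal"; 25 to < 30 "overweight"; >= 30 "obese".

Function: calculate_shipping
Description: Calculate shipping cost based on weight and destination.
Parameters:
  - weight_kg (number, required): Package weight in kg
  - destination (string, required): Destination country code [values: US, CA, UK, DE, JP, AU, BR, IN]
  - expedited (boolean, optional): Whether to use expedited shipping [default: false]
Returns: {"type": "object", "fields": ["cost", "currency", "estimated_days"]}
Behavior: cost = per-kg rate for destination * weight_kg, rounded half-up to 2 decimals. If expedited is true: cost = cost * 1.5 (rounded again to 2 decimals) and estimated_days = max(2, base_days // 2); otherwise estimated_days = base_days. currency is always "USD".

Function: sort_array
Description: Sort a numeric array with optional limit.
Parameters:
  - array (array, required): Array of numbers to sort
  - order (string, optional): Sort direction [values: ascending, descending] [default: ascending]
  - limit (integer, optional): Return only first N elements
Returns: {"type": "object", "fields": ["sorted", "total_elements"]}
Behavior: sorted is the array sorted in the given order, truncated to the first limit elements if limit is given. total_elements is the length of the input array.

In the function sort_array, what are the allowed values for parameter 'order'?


The sort_array spec declares:
  - order (string, optional): Sort direction [values: ascending, descending] [default: ascending]
Allowed values:
ascending, descending


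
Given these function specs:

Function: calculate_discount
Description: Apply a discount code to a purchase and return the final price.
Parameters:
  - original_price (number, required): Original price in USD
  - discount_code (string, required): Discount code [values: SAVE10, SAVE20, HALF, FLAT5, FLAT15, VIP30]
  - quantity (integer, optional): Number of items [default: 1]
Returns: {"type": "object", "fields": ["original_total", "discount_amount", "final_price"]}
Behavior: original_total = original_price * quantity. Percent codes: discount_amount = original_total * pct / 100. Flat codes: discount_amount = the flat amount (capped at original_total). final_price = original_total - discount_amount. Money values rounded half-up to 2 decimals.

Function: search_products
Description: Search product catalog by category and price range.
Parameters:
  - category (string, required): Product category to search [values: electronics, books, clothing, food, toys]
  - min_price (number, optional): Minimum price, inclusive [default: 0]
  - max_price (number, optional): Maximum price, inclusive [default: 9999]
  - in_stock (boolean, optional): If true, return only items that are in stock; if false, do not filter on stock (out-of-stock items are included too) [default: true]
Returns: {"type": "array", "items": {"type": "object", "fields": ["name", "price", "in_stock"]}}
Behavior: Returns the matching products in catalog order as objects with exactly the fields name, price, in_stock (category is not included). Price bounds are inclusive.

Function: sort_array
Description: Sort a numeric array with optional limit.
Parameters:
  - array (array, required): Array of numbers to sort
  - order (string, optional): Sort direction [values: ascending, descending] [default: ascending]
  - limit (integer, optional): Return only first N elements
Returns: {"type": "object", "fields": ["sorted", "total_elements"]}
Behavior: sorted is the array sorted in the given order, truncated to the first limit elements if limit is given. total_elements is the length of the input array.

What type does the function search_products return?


The search_products spec declares Returns: {"type": "array", "items": {"type": "object", "fields": ["name", "price", "in_stock"]}}
Type:
array


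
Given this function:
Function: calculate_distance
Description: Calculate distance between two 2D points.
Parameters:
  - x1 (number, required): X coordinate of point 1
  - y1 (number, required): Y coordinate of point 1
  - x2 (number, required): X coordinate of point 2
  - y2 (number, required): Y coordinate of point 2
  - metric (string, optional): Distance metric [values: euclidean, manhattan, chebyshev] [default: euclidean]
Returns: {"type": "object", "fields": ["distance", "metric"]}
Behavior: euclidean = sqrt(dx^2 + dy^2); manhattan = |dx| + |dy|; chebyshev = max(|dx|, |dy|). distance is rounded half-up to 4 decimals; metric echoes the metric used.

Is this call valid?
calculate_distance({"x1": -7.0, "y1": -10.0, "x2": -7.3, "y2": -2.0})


Checking all required parameters present and types match... All valid.
Valid
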